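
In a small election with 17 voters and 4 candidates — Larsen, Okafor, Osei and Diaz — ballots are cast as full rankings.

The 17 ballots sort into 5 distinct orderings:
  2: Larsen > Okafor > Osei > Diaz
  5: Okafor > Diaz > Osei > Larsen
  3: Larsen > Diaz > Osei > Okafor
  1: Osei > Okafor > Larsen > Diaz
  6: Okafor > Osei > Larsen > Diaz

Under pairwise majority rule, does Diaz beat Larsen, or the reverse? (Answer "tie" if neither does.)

Ballots ranking Diaz above Larsen: 5.
Ballots ranking Larsen above Diaz: 17 − 5 = 12.
Larsen wins the head-to-head 12–5.

Larsen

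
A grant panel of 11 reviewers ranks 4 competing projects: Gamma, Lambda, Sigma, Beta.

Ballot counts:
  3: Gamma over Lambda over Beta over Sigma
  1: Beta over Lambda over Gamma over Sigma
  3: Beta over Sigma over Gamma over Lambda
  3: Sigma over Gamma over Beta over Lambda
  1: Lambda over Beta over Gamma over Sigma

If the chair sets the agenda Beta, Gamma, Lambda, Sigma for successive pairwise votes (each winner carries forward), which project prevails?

Round 1: Beta vs Gamma — 5–6, Gamma advances.
Round 2: Gamma vs Lambda — 9–2, Gamma advances.
Round 3: Gamma vs Sigma — 5–6, Sigma advances.
Sigma survives the agenda.

Sigma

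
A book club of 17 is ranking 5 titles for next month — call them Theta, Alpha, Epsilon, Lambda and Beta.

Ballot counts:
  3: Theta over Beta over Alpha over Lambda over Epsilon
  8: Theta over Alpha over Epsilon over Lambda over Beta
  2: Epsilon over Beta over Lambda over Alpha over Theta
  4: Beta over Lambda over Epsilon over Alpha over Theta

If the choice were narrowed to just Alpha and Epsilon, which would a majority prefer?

Ballots ranking Alpha above Epsilon: 3 + 8 = 11.
Ballots ranking Epsilon above Alpha: 17 − 11 = 6.
Alpha wins the head-to-head 11–6.

Alpha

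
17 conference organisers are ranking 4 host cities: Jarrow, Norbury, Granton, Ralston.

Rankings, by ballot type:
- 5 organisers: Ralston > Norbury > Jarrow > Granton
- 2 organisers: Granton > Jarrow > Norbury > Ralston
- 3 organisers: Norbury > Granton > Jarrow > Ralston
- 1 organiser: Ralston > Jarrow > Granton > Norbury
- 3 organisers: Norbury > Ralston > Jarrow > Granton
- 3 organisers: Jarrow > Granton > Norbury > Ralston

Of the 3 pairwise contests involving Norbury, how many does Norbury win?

Norbury against each rival (17 organisers):
Norbury vs Jarrow: 5+3+3 = 11 for Norbury, 6 for Jarrow — Norbury by 11–6.
Norbury vs Granton: Norbury, 11–6.
Norbury vs Ralston: Norbury, 11–6.
Norbury beats Jarrow, Granton, Ralston — 3 pairwise wins.

3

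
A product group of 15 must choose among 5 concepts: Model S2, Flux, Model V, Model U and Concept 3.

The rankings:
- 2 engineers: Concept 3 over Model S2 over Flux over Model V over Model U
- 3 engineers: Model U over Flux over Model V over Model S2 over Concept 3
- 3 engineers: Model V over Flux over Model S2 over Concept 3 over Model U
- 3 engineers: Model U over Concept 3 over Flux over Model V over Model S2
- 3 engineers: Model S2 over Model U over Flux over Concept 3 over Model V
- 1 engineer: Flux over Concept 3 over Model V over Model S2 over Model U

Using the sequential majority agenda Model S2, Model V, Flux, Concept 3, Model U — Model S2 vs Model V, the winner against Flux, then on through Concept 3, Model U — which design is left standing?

Model U

Round 1: Model S2 vs Model V — 5–10, Model V advances.
Round 2: Model V vs Flux — 3–12, Flux advances.
Round 3: Flux vs Concept 3 — 10–5, Flux advances.
Round 4: Flux vs Model U — 6–9, Model U advances.
Model U survives the agenda.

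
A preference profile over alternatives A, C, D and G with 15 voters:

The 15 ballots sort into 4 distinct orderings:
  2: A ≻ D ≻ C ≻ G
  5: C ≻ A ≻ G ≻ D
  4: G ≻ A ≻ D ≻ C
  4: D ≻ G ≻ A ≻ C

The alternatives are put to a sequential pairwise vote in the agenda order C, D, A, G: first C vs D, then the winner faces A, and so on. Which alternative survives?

Round 1: C vs D — 5–10, D advances.
Round 2: D vs A — 4–11, A advances.
Round 3: A vs G — 7–8, G advances.
G survives the agenda.

G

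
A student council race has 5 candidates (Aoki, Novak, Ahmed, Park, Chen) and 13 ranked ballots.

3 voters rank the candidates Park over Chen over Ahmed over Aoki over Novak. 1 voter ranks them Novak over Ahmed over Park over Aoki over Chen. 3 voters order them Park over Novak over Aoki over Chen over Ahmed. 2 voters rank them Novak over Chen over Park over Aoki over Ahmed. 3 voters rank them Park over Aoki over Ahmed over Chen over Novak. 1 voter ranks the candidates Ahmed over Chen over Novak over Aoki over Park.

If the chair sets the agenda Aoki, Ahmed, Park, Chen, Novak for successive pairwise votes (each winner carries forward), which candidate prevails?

Round 1: Aoki vs Ahmed — 8–5, Aoki advances.
Round 2: Aoki vs Park — 1–12, Park advances.
Round 3: Park vs Chen — 10–3, Park advances.
Round 4: Park vs Novak — 9–4, Park advances.
Park survives the agenda.

Park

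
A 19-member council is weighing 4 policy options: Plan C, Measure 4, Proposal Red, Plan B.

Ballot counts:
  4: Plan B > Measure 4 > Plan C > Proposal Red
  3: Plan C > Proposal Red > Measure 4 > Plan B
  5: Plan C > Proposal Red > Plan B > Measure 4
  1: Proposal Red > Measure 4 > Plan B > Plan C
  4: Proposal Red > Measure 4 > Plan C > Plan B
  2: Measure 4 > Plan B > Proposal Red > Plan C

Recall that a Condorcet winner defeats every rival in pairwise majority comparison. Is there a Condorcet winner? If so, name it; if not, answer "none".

Pairwise majorities:
Plan C vs Measure 4: 3+5 = 8 for Plan C, 11 for Measure 4 — Measure 4 by 11–8.
Plan C vs Proposal Red: Plan C is ranked higher on 4+3+5 = 12 ballots, Proposal Red on 7. Plan C wins 12–7.
Plan C vs Plan B: Plan C wins 12–7.
Measure 4 vs Proposal Red: Measure 4 is ranked higher on 4+2 = 6 ballots, Proposal Red on 13. Proposal Red wins 13–6.
Measure 4 vs Plan B: Measure 4, 10–9.
Proposal Red vs Plan B: Proposal Red, 13–6.
No option is unbeaten: Plan C loses to Measure 4; Measure 4 loses to Proposal Red; Proposal Red loses to Plan C; Plan B loses to Plan C. In particular Plan C beats Proposal Red beats Measure 4 beats Plan C is a majority cycle — no Condorcet winner exists.

none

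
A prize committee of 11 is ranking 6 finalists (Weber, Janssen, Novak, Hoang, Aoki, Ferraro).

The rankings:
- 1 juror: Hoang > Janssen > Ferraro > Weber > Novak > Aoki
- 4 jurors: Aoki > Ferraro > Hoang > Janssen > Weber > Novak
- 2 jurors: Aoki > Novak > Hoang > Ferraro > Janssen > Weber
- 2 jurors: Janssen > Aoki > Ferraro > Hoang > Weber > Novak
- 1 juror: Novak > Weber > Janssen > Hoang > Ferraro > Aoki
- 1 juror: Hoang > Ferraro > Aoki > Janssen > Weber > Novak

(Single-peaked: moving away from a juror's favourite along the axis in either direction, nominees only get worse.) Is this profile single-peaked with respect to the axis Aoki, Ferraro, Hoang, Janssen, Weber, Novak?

no

Axis positions: Aoki=1, Ferraro=2, Hoang=3, Janssen=4, Weber=5, Novak=6.
Faction 1 (peak Hoang at position 3): ranking walks positions 3-4-2-5-6-1, expanding outward from the peak — single-peaked.
Faction 2 (peak Aoki at position 1): ranking walks positions 1-2-3-4-5-6, expanding outward from the peak — single-peaked.
Faction 3: ranking walks positions 1-6-3-2-4-5; Novak is ranked above Ferraro even though Ferraro lies between Novak and the peak Aoki on the axis — preferences dip and rise again. Not single-peaked.
Faction 4: ranking walks positions 4-1-2-3-5-6; Aoki is ranked above Hoang even though Hoang lies between Aoki and the peak Janssen on the axis — preferences dip and rise again. Not single-peaked.
Faction 5 (peak Novak at position 6): ranking walks positions 6-5-4-3-2-1, expanding outward from the peak — single-peaked.
Faction 6 (peak Hoang at position 3): ranking walks positions 3-2-1-4-5-6, expanding outward from the peak — single-peaked.
Faction 3 violates single-peakedness, so the profile is not single-peaked on this axis.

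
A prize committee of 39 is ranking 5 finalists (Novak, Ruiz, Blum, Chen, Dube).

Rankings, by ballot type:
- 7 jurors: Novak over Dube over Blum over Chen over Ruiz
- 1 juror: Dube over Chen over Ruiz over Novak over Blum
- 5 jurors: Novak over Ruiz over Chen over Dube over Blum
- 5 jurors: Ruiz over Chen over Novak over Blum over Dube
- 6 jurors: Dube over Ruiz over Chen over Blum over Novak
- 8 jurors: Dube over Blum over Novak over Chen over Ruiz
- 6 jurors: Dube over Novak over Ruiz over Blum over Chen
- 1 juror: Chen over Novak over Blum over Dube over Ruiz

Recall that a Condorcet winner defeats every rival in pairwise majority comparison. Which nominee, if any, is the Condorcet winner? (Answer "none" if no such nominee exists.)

Pairwise majorities:
Novak vs Ruiz: Novak wins 27–12.
Novak vs Blum: Novak, 25–14.
Novak–Chen: Novak 26–13.
Novak–Dube: Dube 21–18.
Ruiz vs Blum: Ruiz, 23–16.
Ruiz vs Chen: Ruiz wins 22–17.
Ruiz–Dube: Dube 29–10.
Blum–Chen: Blum 21–18.
Blum vs Dube: Dube, 33–6.
Chen–Dube: Dube 28–11.
Only Dube has no losses; Dube is the Condorcet winner.

Dube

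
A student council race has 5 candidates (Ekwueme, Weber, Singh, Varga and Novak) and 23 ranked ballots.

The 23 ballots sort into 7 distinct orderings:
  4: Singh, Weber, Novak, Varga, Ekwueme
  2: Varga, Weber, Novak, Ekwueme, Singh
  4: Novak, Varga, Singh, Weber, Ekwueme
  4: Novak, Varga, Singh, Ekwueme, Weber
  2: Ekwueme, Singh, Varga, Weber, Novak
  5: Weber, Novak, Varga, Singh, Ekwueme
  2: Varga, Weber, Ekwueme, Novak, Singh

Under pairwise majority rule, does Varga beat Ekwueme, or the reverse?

Varga

Ballots ranking Varga above Ekwueme: 4 + 2 + 4 + 4 + 5 + 2 = 21.
Ballots ranking Ekwueme above Varga: 23 − 21 = 2.
Varga wins the head-to-head 21–2.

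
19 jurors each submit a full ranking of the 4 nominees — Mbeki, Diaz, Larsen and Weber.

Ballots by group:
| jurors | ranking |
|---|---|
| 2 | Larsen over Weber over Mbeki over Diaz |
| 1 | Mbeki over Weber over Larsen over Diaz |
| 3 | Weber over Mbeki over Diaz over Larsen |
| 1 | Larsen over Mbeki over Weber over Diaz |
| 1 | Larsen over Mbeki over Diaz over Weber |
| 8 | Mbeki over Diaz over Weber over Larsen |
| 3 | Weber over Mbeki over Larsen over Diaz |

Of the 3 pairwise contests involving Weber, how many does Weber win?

2

Weber against each rival (19 jurors):
Weber vs Mbeki: Mbeki wins 11–8.
Weber vs Diaz: Weber, 10–9.
Weber vs Larsen: Weber preferred on 1+3+8+3 = 15 ballots; Weber wins 15–4.
Weber beats Diaz, Larsen; loses to Mbeki — 2 pairwise wins.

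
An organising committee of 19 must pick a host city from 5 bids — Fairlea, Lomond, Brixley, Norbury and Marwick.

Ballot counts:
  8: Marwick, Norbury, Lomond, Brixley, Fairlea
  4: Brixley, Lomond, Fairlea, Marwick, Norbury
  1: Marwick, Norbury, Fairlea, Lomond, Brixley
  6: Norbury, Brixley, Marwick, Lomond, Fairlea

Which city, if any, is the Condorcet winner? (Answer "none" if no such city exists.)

none

Pairwise majorities:
Fairlea vs Lomond: Fairlea preferred on 1 ballot; Lomond wins 18–1.
Fairlea vs Brixley: 1 for Fairlea, 18 for Brixley — Brixley by 18–1.
Fairlea vs Norbury: Norbury wins 15–4.
Fairlea vs Marwick: Fairlea is ranked higher on 4 ballots, Marwick on 15. Marwick wins 15–4.
Lomond vs Brixley: Lomond is ranked higher on 8+1 = 9 ballots, Brixley on 10. Brixley wins 10–9.
Lomond vs Norbury: Lomond is ranked higher on 4 ballots, Norbury on 15. Norbury wins 15–4.
Lomond vs Marwick: Lomond preferred on 4 ballots; Marwick wins 15–4.
Brixley–Norbury: Norbury 15–4.
Brixley vs Marwick: 10 to 9, Brixley.
Norbury vs Marwick: Marwick, 13–6.
Every city loses at least once (Fairlea loses to Lomond; Lomond loses to Brixley; Brixley loses to Norbury; Norbury loses to Marwick; Marwick loses to Brixley). The majority relation contains the cycle Brixley > Marwick > Norbury > Brixley, so there is no Condorcet winner.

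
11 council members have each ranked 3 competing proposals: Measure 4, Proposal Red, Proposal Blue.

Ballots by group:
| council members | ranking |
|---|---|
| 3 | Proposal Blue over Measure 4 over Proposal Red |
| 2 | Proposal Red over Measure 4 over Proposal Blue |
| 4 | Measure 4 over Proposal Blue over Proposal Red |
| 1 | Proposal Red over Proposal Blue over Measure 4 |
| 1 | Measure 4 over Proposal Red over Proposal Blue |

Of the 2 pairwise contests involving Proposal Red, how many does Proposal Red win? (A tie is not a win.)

Proposal Red against each rival (11 council members):
Proposal Red vs Measure 4: 3 to 8, Measure 4.
Proposal Red vs Proposal Blue: Proposal Red is ranked higher on 2+1+1 = 4 ballots, Proposal Blue on 7. Proposal Blue wins 7–4.
Proposal Red beats no one; loses to Measure 4, Proposal Blue — 0 pairwise wins.

0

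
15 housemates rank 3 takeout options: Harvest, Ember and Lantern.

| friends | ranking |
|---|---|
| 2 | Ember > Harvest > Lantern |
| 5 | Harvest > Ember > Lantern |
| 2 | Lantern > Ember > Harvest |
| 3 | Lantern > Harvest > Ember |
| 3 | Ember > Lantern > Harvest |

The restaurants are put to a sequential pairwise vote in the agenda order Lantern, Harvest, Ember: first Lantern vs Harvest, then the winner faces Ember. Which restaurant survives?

Round 1: Lantern vs Harvest — 8–7, Lantern advances.
Round 2: Lantern vs Ember — 5–10, Ember advances.
The agenda winner is Ember.

Ember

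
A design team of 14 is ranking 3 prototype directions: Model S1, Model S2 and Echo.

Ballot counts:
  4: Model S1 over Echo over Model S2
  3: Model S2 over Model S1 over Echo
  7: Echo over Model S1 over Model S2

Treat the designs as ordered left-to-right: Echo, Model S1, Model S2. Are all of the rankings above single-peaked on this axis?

yes

Axis positions: Echo=1, Model S1=2, Model S2=3.
Faction 1 (peak Model S1 at position 2): ranking walks positions 2-1-3, expanding outward from the peak — single-peaked.
Faction 2 (peak Model S2 at position 3): ranking walks positions 3-2-1, expanding outward from the peak — single-peaked.
Faction 3 (peak Echo at position 1): ranking walks positions 1-2-3, expanding outward from the peak — single-peaked.
Every ranking is single-peaked on this axis.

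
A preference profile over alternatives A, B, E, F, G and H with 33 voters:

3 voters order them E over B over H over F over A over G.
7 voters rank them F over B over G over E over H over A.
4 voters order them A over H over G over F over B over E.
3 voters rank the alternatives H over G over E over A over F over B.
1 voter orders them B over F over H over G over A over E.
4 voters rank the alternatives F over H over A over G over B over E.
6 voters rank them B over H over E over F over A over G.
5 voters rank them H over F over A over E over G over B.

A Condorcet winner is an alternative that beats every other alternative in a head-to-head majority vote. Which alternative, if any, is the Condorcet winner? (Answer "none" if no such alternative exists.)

none

Check each pair by majority over 33 ballots:
A vs B: 4+3+4+5 = 16 for A, 17 for B — B by 17–16.
A–E: E 19–14.
A vs F: 4+3 = 7 for A, 26 for F — F by 26–7.
A vs G: A wins 22–11.
A vs H: 4 to 29, H.
B vs E: B wins 22–11.
B vs F: B is ranked higher on 3+1+6 = 10 ballots, F on 23. F wins 23–10.
B vs G: B is ranked higher on 3+7+1+6 = 17 ballots, G on 16. B wins 17–16.
B vs H: B preferred on 3+7+1+6 = 17 ballots; B wins 17–16.
E vs F: E preferred on 3+3+6 = 12 ballots; F wins 21–12.
E vs G: G, 19–14.
E–H: H 23–10.
F vs G: F is ranked higher on 3+7+1+4+6+5 = 26 ballots, G on 7. F wins 26–7.
F–H: H 21–12.
G vs H: H, 26–7.
Each alternative drops at least one matchup (A loses to B; B loses to F; E loses to B; F loses to H; G loses to A; H loses to B); the cycle A > G > E > A rules out a Condorcet winner.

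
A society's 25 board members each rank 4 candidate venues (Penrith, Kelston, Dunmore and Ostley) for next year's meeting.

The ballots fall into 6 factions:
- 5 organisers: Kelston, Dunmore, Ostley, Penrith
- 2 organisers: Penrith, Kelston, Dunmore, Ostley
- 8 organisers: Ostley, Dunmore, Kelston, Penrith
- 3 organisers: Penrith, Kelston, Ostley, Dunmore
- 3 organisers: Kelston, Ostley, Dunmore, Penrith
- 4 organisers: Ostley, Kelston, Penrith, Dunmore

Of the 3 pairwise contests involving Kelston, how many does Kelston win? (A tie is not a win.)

3

Kelston against each rival (25 organisers):
Kelston vs Penrith: 5+8+3+4 = 20 for Kelston, 5 for Penrith — Kelston by 20–5.
Kelston vs Dunmore: Kelston, 17–8.
Kelston–Ostley: Kelston 13–12.
Kelston beats Penrith, Dunmore, Ostley — 3 pairwise wins.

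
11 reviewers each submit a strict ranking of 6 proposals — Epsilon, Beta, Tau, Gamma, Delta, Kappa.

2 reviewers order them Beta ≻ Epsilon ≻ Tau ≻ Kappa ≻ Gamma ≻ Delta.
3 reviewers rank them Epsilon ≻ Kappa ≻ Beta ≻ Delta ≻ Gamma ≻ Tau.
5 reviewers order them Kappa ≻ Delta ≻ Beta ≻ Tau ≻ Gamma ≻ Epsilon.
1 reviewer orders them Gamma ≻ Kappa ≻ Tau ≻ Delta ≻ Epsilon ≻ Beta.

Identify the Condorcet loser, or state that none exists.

Epsilon

Pairwise majorities:
Epsilon vs Beta: 3+1 = 4 for Epsilon, 7 for Beta — Beta by 7–4.
Epsilon vs Tau: 5 to 6, Tau.
Epsilon–Gamma: Gamma 6–5.
Epsilon vs Delta: 2+3 = 5 for Epsilon, 6 for Delta — Delta by 6–5.
Epsilon vs Kappa: 2+3 = 5 for Epsilon, 6 for Kappa — Kappa by 6–5.
Beta–Tau: Beta 10–1.
Beta vs Gamma: 2+3+5 = 10 for Beta, 1 for Gamma — Beta by 10–1.
Beta vs Delta: 2+3 = 5 for Beta, 6 for Delta — Delta by 6–5.
Beta vs Kappa: Beta is ranked higher on 2 ballots, Kappa on 9. Kappa wins 9–2.
Tau vs Gamma: 2+5 = 7 for Tau, 4 for Gamma — Tau by 7–4.
Tau vs Delta: Tau preferred on 2+1 = 3 ballots; Delta wins 8–3.
Tau vs Kappa: Kappa wins 9–2.
Gamma vs Delta: 2+1 = 3 for Gamma, 8 for Delta — Delta by 8–3.
Gamma vs Kappa: 1 to 10, Kappa.
Delta vs Kappa: Kappa wins 11–0.
Epsilon loses to every other project — it is the Condorcet loser.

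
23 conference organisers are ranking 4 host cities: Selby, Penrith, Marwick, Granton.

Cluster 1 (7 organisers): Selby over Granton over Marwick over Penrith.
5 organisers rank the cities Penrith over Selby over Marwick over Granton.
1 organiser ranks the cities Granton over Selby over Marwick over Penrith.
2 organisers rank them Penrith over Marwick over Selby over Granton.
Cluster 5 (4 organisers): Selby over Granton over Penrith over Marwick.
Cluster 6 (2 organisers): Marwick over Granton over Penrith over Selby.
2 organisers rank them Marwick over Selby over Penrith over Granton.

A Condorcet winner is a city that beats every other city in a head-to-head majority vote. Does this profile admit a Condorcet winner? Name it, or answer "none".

Selby

Head-to-head results (23 organisers):
Selby vs Penrith: 7+1+4+2 = 14 for Selby, 9 for Penrith — Selby by 14–9.
Selby vs Marwick: Selby is ranked higher on 7+5+1+4 = 17 ballots, Marwick on 6. Selby wins 17–6.
Selby vs Granton: Selby preferred on 7+5+2+4+2 = 20 ballots; Selby wins 20–3.
Penrith vs Marwick: Penrith preferred on 5+2+4 = 11 ballots; Marwick wins 12–11.
Penrith vs Granton: 5+2+2 = 9 for Penrith, 14 for Granton — Granton by 14–9.
Marwick–Granton: Granton 12–11.
Selby wins every pairwise contest, so Selby is the Condorcet winner.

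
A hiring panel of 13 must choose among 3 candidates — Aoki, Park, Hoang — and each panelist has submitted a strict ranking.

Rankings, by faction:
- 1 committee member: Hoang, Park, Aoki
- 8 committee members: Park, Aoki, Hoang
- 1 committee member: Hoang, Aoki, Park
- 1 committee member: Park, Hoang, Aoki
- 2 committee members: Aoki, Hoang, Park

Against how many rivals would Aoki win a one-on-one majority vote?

1

Aoki against each rival (13 committee members):
Aoki vs Park: Park wins 10–3.
Aoki vs Hoang: Aoki, 10–3.
Aoki beats Hoang; loses to Park — 1 pairwise win.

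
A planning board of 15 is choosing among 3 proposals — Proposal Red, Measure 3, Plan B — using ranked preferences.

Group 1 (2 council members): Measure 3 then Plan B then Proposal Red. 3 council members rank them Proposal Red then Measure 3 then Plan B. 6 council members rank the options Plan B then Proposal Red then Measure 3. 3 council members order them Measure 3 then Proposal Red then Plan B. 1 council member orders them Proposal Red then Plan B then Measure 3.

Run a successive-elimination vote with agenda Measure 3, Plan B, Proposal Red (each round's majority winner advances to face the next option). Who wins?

Proposal Red

Round 1: Measure 3 vs Plan B — 8–7, Measure 3 advances.
Round 2: Measure 3 vs Proposal Red — 5–10, Proposal Red advances.
The agenda winner is Proposal Red.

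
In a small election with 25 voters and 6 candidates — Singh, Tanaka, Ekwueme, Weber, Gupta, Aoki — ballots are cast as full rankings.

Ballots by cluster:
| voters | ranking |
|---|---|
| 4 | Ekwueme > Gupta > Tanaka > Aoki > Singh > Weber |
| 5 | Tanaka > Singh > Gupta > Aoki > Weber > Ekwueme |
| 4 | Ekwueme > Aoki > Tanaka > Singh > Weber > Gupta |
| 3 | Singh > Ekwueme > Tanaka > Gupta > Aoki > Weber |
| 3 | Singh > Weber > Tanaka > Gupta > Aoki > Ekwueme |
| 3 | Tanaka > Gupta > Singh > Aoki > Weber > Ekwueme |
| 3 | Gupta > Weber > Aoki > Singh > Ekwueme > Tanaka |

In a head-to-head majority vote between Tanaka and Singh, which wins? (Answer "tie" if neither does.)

Tanaka

Ballots ranking Tanaka above Singh: 4 + 5 + 4 + 3 = 16.
Ballots ranking Singh above Tanaka: 25 − 16 = 9.
Tanaka wins the head-to-head 16–9.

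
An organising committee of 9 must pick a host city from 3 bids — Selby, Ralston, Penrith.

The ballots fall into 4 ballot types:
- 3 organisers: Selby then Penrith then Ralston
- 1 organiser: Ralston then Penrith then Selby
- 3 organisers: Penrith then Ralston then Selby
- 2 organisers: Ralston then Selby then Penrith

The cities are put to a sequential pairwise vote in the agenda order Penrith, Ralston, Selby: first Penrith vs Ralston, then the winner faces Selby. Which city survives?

Round 1: Penrith vs Ralston — 6–3, Penrith advances.
Round 2: Penrith vs Selby — 4–5, Selby advances.
The agenda winner is Selby.

Selby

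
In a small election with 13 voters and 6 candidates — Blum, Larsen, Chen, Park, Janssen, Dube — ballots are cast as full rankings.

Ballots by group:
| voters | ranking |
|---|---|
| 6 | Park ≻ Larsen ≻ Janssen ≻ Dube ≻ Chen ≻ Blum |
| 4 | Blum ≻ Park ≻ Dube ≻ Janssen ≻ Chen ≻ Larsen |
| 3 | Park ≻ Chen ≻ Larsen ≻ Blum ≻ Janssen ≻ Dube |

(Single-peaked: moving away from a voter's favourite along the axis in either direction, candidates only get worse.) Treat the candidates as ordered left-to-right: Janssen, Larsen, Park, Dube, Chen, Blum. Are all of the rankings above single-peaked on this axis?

Axis positions: Janssen=1, Larsen=2, Park=3, Dube=4, Chen=5, Blum=6.
Group 1 (peak Park at position 3): ranking walks positions 3-2-1-4-5-6, expanding outward from the peak — single-peaked.
Group 2: ranking walks positions 6-3-4-1-5-2; Park is ranked above Chen even though Chen lies between Park and the peak Blum on the axis — preferences dip and rise again. Not single-peaked.
Group 3: ranking walks positions 3-5-2-6-1-4; Chen is ranked above Dube even though Dube lies between Chen and the peak Park on the axis — preferences dip and rise again. Not single-peaked.
Group 2 violates single-peakedness, so the profile is not single-peaked on this axis.

no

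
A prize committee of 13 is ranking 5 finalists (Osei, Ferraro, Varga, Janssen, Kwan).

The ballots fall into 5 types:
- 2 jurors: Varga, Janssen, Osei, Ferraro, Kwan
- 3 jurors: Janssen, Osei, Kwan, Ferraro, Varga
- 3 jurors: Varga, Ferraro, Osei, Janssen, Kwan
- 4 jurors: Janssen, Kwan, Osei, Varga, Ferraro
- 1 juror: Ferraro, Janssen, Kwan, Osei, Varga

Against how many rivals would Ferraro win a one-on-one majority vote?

Ferraro against each rival (13 jurors):
Ferraro vs Osei: Osei, 9–4.
Ferraro vs Varga: Varga, 9–4.
Ferraro vs Janssen: 4 to 9, Janssen.
Ferraro vs Kwan: 6 to 7, Kwan.
Ferraro beats no one; loses to Osei, Varga, Janssen, Kwan — 0 pairwise wins.

0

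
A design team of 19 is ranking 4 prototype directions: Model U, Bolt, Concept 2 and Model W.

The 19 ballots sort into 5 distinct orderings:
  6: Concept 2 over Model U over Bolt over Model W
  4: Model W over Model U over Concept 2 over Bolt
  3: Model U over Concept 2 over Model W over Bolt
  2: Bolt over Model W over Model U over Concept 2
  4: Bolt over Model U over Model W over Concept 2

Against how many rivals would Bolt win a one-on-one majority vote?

Bolt against each rival (19 engineers):
Bolt vs Model U: Bolt preferred on 2+4 = 6 ballots; Model U wins 13–6.
Bolt vs Concept 2: Concept 2 wins 13–6.
Bolt vs Model W: Bolt preferred on 6+2+4 = 12 ballots; Bolt wins 12–7.
Bolt beats Model W; loses to Model U, Concept 2 — 1 pairwise win.

1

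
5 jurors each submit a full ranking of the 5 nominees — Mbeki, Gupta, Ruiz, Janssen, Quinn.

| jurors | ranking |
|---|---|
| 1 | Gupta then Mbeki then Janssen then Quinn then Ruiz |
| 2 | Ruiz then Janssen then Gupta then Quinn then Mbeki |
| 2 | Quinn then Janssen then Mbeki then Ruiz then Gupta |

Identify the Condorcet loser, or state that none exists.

Pairwise majorities:
Mbeki vs Gupta: 2 to 3, Gupta.
Mbeki–Ruiz: Mbeki 3–2.
Mbeki vs Janssen: Mbeki preferred on 1 ballot; Janssen wins 4–1.
Mbeki vs Quinn: Mbeki preferred on 1 ballot; Quinn wins 4–1.
Gupta vs Ruiz: Ruiz wins 4–1.
Gupta vs Janssen: 1 to 4, Janssen.
Gupta vs Quinn: 1+2 = 3 for Gupta, 2 for Quinn — Gupta by 3–2.
Ruiz vs Janssen: 2 for Ruiz, 3 for Janssen — Janssen by 3–2.
Ruiz–Quinn: Quinn 3–2.
Janssen vs Quinn: 3 to 2, Janssen.
No nominee is winless: Mbeki beats Ruiz; Gupta beats Mbeki; Ruiz beats Gupta; Janssen beats Mbeki; Quinn beats Mbeki. There is no Condorcet loser.

none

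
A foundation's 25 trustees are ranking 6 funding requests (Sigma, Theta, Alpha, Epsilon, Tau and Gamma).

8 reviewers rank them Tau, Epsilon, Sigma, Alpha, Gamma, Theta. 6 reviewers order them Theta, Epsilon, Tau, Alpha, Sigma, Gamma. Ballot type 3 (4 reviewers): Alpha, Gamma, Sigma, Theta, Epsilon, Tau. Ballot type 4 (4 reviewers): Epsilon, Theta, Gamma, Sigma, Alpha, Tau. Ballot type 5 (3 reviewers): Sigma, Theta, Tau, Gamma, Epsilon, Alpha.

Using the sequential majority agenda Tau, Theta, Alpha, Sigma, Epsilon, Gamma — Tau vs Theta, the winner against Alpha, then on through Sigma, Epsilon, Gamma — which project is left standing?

Round 1: Tau vs Theta — 8–17, Theta advances.
Round 2: Theta vs Alpha — 13–12, Theta advances.
Round 3: Theta vs Sigma — 10–15, Sigma advances.
Round 4: Sigma vs Epsilon — 7–18, Epsilon advances.
Round 5: Epsilon vs Gamma — 18–7, Epsilon advances.
Epsilon survives the agenda.

Epsilon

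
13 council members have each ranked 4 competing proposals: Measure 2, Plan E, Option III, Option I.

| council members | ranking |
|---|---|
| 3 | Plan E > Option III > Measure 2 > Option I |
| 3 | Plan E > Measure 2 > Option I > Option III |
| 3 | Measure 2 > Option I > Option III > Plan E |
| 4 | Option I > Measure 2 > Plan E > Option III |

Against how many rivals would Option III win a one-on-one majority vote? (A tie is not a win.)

Option III against each rival (13 council members):
Option III vs Measure 2: Option III is ranked higher on 3 ballots, Measure 2 on 10. Measure 2 wins 10–3.
Option III vs Plan E: Plan E, 10–3.
Option III vs Option I: Option III is ranked higher on 3 ballots, Option I on 10. Option I wins 10–3.
Option III beats no one; loses to Measure 2, Plan E, Option I — 0 pairwise wins.

0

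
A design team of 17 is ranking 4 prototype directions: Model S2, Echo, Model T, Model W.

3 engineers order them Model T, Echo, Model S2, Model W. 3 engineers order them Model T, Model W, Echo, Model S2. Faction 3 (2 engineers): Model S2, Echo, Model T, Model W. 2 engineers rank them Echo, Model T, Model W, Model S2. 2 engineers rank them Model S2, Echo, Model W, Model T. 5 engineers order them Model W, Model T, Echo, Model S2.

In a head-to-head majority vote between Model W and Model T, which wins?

Ballots ranking Model W above Model T: 2 + 5 = 7.
Ballots ranking Model T above Model W: 17 − 7 = 10.
Model T wins the head-to-head 10–7.

Model T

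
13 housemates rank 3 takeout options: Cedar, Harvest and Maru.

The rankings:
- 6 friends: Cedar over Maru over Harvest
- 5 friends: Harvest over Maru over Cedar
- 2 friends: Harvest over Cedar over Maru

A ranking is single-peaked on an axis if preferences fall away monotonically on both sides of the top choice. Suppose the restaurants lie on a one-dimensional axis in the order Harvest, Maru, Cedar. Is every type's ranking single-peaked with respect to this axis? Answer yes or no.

no

Axis positions: Harvest=1, Maru=2, Cedar=3.
Type 1 (peak Cedar at position 3): ranking walks positions 3-2-1, expanding outward from the peak — single-peaked.
Type 2 (peak Harvest at position 1): ranking walks positions 1-2-3, expanding outward from the peak — single-peaked.
Type 3: ranking walks positions 1-3-2; Cedar is ranked above Maru even though Maru lies between Cedar and the peak Harvest on the axis — preferences dip and rise again. Not single-peaked.
Type 3 violates single-peakedness, so the profile is not single-peaked on this axis.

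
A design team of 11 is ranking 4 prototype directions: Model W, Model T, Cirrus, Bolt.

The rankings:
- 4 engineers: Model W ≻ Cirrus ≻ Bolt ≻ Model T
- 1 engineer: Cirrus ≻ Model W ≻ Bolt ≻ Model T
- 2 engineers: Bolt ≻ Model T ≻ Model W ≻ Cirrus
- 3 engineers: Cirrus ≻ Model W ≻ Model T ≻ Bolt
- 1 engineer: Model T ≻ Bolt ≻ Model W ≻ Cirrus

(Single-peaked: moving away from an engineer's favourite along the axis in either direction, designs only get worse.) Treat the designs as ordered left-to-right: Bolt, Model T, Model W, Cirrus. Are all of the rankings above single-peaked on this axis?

no

Axis positions: Bolt=1, Model T=2, Model W=3, Cirrus=4.
Bloc 1: ranking walks positions 3-4-1-2; Bolt is ranked above Model T even though Model T lies between Bolt and the peak Model W on the axis — preferences dip and rise again. Not single-peaked.
Bloc 2: ranking walks positions 4-3-1-2; Bolt is ranked above Model T even though Model T lies between Bolt and the peak Cirrus on the axis — preferences dip and rise again. Not single-peaked.
Bloc 3 (peak Bolt at position 1): ranking walks positions 1-2-3-4, expanding outward from the peak — single-peaked.
Bloc 4 (peak Cirrus at position 4): ranking walks positions 4-3-2-1, expanding outward from the peak — single-peaked.
Bloc 5 (peak Model T at position 2): ranking walks positions 2-1-3-4, expanding outward from the peak — single-peaked.
Bloc 1 violates single-peakedness, so the profile is not single-peaked on this axis.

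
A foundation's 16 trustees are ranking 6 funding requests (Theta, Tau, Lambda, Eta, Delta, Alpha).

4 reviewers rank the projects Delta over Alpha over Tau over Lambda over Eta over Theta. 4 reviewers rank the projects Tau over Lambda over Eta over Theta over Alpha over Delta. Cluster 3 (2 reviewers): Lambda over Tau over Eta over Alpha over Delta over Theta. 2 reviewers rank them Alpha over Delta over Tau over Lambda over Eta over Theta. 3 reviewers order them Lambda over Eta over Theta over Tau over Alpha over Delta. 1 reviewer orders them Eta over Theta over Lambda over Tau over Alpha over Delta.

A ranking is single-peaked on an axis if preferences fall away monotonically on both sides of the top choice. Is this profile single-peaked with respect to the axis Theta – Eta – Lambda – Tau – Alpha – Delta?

Axis positions: Theta=1, Eta=2, Lambda=3, Tau=4, Alpha=5, Delta=6.
Cluster 1 (peak Delta at position 6): ranking walks positions 6-5-4-3-2-1, expanding outward from the peak — single-peaked.
Cluster 2 (peak Tau at position 4): ranking walks positions 4-3-2-1-5-6, expanding outward from the peak — single-peaked.
Cluster 3 (peak Lambda at position 3): ranking walks positions 3-4-2-5-6-1, expanding outward from the peak — single-peaked.
Cluster 4 (peak Alpha at position 5): ranking walks positions 5-6-4-3-2-1, expanding outward from the peak — single-peaked.
Cluster 5 (peak Lambda at position 3): ranking walks positions 3-2-1-4-5-6, expanding outward from the peak — single-peaked.
Cluster 6 (peak Eta at position 2): ranking walks positions 2-1-3-4-5-6, expanding outward from the peak — single-peaked.
Every ranking is single-peaked on this axis.

yes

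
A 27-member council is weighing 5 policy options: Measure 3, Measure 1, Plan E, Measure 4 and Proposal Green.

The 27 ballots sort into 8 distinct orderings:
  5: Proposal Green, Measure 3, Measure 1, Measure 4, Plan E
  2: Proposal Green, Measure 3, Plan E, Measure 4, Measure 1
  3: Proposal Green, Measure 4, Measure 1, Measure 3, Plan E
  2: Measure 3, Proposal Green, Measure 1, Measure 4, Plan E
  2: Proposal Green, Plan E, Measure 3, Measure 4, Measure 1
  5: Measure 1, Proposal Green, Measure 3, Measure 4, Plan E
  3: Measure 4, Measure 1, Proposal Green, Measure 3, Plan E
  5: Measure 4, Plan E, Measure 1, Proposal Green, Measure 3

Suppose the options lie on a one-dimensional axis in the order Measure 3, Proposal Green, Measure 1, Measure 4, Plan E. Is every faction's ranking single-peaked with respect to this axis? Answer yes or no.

Axis positions: Measure 3=1, Proposal Green=2, Measure 1=3, Measure 4=4, Plan E=5.
Faction 1 (peak Proposal Green at position 2): ranking walks positions 2-1-3-4-5, expanding outward from the peak — single-peaked.
Faction 2: ranking walks positions 2-1-5-4-3; Plan E is ranked above Measure 1 even though Measure 1 lies between Plan E and the peak Proposal Green on the axis — preferences dip and rise again. Not single-peaked.
Faction 3: ranking walks positions 2-4-3-1-5; Measure 4 is ranked above Measure 1 even though Measure 1 lies between Measure 4 and the peak Proposal Green on the axis — preferences dip and rise again. Not single-peaked.
Faction 4 (peak Measure 3 at position 1): ranking walks positions 1-2-3-4-5, expanding outward from the peak — single-peaked.
Faction 5: ranking walks positions 2-5-1-4-3; Plan E is ranked above Measure 1 even though Measure 1 lies between Plan E and the peak Proposal Green on the axis — preferences dip and rise again. Not single-peaked.
Faction 6 (peak Measure 1 at position 3): ranking walks positions 3-2-1-4-5, expanding outward from the peak — single-peaked.
Faction 7 (peak Measure 4 at position 4): ranking walks positions 4-3-2-1-5, expanding outward from the peak — single-peaked.
Faction 8 (peak Measure 4 at position 4): ranking walks positions 4-5-3-2-1, expanding outward from the peak — single-peaked.
Faction 2 violates single-peakedness, so the profile is not single-peaked on this axis.

no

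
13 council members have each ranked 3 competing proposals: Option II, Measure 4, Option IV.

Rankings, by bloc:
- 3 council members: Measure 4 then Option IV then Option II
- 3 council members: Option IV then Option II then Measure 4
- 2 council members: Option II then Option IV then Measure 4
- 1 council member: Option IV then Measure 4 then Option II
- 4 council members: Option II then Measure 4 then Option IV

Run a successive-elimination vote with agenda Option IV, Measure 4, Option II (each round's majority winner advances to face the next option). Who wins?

Round 1: Option IV vs Measure 4 — 6–7, Measure 4 advances.
Round 2: Measure 4 vs Option II — 4–9, Option II advances.
The agenda winner is Option II.

Option II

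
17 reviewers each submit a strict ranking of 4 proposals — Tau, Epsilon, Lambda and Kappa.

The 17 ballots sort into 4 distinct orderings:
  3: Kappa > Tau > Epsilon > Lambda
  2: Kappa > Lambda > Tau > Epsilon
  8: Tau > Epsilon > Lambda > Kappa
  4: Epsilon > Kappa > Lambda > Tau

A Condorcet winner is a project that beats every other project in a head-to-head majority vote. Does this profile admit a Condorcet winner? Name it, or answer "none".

Check each pair by majority over 17 ballots:
Tau vs Epsilon: Tau wins 13–4.
Tau vs Lambda: Tau wins 11–6.
Tau vs Kappa: 8 for Tau, 9 for Kappa — Kappa by 9–8.
Epsilon–Lambda: Epsilon 15–2.
Epsilon vs Kappa: Epsilon wins 12–5.
Lambda vs Kappa: Lambda is ranked higher on 8 ballots, Kappa on 9. Kappa wins 9–8.
No project is unbeaten: Tau loses to Kappa; Epsilon loses to Tau; Lambda loses to Tau; Kappa loses to Epsilon. In particular Tau > Epsilon > Kappa > Tau is a majority cycle — no Condorcet winner exists.

none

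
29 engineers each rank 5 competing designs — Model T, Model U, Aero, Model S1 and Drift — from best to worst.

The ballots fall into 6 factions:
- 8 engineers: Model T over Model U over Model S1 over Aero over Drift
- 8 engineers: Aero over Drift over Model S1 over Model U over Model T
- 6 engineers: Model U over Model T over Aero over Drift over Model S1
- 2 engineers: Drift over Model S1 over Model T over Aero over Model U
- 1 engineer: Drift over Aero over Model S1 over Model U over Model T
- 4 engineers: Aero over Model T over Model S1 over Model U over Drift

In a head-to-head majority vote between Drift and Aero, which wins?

Aero

Ballots ranking Drift above Aero: 2 + 1 = 3.
Ballots ranking Aero above Drift: 29 − 3 = 26.
Aero wins the head-to-head 26–3.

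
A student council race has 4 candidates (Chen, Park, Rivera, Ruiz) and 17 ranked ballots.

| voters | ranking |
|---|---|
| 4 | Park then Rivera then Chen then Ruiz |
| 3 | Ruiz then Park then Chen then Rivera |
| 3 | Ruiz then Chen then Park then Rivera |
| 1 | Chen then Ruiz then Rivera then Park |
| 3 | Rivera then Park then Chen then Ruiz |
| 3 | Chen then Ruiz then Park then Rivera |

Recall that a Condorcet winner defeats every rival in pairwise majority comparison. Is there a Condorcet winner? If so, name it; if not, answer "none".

none

Head-to-head results (17 voters):
Chen vs Park: Park wins 10–7.
Chen vs Rivera: Chen, 10–7.
Chen–Ruiz: Chen 11–6.
Park vs Rivera: Park preferred on 4+3+3+3 = 13 ballots; Park wins 13–4.
Park–Ruiz: Ruiz 10–7.
Rivera–Ruiz: Ruiz 10–7.
Each candidate drops at least one matchup (Chen loses to Park; Park loses to Ruiz; Rivera loses to Chen; Ruiz loses to Chen); the cycle Chen → Ruiz → Park → Chen rules out a Condorcet winner.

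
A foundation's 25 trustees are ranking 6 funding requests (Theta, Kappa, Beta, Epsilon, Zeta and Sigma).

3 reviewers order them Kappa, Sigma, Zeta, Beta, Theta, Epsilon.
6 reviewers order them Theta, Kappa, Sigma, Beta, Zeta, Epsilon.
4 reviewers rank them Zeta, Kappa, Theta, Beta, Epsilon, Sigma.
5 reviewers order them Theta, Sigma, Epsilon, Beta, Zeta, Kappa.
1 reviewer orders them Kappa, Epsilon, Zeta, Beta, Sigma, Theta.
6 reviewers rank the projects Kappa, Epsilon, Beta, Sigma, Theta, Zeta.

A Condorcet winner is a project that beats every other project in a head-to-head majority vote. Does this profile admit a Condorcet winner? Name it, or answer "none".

Pairwise majorities:
Theta vs Kappa: Theta is ranked higher on 6+5 = 11 ballots, Kappa on 14. Kappa wins 14–11.
Theta–Beta: Theta 15–10.
Theta–Epsilon: Theta 18–7.
Theta vs Zeta: 17 to 8, Theta.
Theta vs Sigma: Theta preferred on 6+4+5 = 15 ballots; Theta wins 15–10.
Kappa–Beta: Kappa 20–5.
Kappa vs Epsilon: Kappa wins 20–5.
Kappa–Zeta: Kappa 16–9.
Kappa vs Sigma: Kappa wins 20–5.
Beta vs Epsilon: Beta, 13–12.
Beta vs Zeta: Beta preferred on 6+5+6 = 17 ballots; Beta wins 17–8.
Beta vs Sigma: Sigma wins 14–11.
Epsilon–Zeta: Zeta 13–12.
Epsilon vs Sigma: Sigma wins 14–11.
Zeta–Sigma: Sigma 20–5.
Kappa beats each of Theta, Beta, Epsilon, Zeta, Sigma — Kappa is the Condorcet winner.

Kappa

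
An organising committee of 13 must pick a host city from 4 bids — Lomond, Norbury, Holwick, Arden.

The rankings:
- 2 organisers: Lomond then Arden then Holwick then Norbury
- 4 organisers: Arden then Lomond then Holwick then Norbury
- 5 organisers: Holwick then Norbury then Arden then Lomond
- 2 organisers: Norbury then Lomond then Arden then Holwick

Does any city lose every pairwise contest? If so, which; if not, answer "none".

Head-to-head results (13 organisers):
Lomond vs Norbury: 6 to 7, Norbury.
Lomond–Holwick: Lomond 8–5.
Lomond vs Arden: 4 to 9, Arden.
Norbury vs Holwick: Norbury preferred on 2 ballots; Holwick wins 11–2.
Norbury vs Arden: Norbury preferred on 5+2 = 7 ballots; Norbury wins 7–6.
Holwick vs Arden: Holwick preferred on 5 ballots; Arden wins 8–5.
No city is winless: Lomond beats Holwick; Norbury beats Lomond; Holwick beats Norbury; Arden beats Lomond. There is no Condorcet loser.

none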